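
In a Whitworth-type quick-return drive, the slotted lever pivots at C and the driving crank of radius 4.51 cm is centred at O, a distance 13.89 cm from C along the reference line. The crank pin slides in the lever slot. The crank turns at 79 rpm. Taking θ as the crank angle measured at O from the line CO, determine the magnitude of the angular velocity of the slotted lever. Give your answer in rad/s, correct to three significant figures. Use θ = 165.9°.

3.64

ω = 8.273 rad/s (from 79 rpm).
Crank pin A relative to C: A = (d + r cosθ, r sinθ); lever angle φ = atan2(r sinθ, d + r cosθ).
Differentiating tanφ: φ̇ = rω(d cosθ + r)/(d² + r² + 2dr cosθ).
d² + r² + 2dr cosθ = |CA|² = 0.00917591 m²;  d cosθ + r = -0.089615 m.
|ω_lever| = |0.0451·8.273·-0.089615| / 0.00917591 = 3.6439 rad/s.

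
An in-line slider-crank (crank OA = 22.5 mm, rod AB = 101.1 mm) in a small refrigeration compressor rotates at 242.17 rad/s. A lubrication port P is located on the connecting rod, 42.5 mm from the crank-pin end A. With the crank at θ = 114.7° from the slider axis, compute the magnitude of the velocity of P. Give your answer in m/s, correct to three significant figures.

ω = 242.2 rad/s.  Crank-pin speed |V_A| = rω = 5.4488 m/s, perpendicular to OA.
Rod angle: sinφ = −(r/L) sinθ ⇒ φ = -11.665°; ω_rod = −rω cosθ/√(L²−r²sin²θ) = +22.996 rad/s.
V_P = V_A + ω_rod × AP, with AP = 0.0425 m along the rod.
Components: V_Px = −rω sinθ − a·ω_rod·sinφ = -4.7527 m/s;  V_Py = rω cosθ + a·ω_rod·cosφ = -1.3197 m/s.
|V_P| = √(V_Px² + V_Py²) = 4.9325 m/s.

4.93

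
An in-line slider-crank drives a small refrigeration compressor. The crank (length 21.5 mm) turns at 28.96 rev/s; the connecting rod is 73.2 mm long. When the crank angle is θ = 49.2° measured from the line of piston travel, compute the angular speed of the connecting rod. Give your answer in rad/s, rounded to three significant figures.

ω = 182 rad/s (converted from 28.96 rev/s).
The rod makes angle φ with the slider axis where L sinφ = r sinθ; differentiating, L cosφ·φ̇ = r ω cosθ.
L cosφ = √(L² − r² sin²θ) = 0.071368 m.
|ω_rod| = r ω |cosθ| / √(L² − r² sin²θ) = 0.0215·182·0.65342/0.071368 = 35.819 rad/s.

35.8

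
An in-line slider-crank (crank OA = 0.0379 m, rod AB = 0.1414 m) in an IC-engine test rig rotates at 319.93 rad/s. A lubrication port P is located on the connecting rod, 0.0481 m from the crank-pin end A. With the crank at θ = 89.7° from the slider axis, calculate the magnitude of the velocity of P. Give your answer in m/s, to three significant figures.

12.1

ω = 319.9 rad/s.  Crank-pin speed |V_A| = rω = 12.125 m/s, perpendicular to OA.
Rod angle: sinφ = −(r/L) sinθ ⇒ φ = -15.547°; ω_rod = −rω cosθ/√(L²−r²sin²θ) = -0.46605 rad/s.
V_P = V_A + ω_rod × AP, with AP = 0.0481 m along the rod.
Components: V_Px = −rω sinθ − a·ω_rod·sinφ = -12.131 m/s;  V_Py = rω cosθ + a·ω_rod·cosφ = +0.041891 m/s.
|V_P| = √(V_Px² + V_Py²) = 12.131 m/s.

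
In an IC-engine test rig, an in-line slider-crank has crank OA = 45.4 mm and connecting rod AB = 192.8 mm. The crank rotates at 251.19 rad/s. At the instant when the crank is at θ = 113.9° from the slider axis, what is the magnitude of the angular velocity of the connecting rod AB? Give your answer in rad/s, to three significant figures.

ω = 251.2 rad/s
The rod makes angle φ with the slider axis where L sinφ = r sinθ; differentiating, L cosφ·φ̇ = r ω cosθ.
L cosφ = √(L² − r² sin²θ) = 0.18828 m.
|ω_rod| = r ω |cosθ| / √(L² − r² sin²θ) = 0.0454·251.2·0.40514/0.18828 = 24.539 rad/s.

24.5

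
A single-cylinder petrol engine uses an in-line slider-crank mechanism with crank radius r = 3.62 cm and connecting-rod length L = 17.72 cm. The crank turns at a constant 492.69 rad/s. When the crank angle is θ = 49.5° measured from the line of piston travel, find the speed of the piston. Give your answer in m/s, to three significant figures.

ω = 492.7 rad/s
For an in-line slider-crank, x = r cosθ + √(L² − r² sin²θ), so v = −rω sinθ·[1 + r cosθ/√(L² − r² sin²θ)].
With r = 0.0362 m, L = 0.1772 m, θ = 49.5°: √(L² − r² sin²θ) = 0.17505 m.
v = −0.0362·492.7·0.76041·[1 + 0.0362·0.64945/0.17505] = -15.384 m/s.
|v| = 15.384 m/s.

15.4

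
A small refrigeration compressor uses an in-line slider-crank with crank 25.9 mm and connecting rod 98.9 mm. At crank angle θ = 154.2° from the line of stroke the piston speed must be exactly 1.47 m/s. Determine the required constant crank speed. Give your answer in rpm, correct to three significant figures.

For an in-line slider-crank, |v_piston| = rω|sinθ|·[1 + r cosθ/√(L² − r² sin²θ)].
With r = 0.0259 m, L = 0.0989 m, θ = 154.2°: the bracketed kinematic factor |dx/dθ| = 0.0085973 m.
ω = v/|dx/dθ| = 1.47/0.0085973 = 170.98 rad/s.
N = 60ω/(2π) = 1632.8 rpm.

1630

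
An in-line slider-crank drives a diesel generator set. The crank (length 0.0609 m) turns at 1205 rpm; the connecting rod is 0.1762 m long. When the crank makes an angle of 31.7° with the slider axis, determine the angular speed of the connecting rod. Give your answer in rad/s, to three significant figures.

37.7

ω = 126.2 rad/s (converted from 1205 rpm).
The rod makes angle φ with the slider axis where L sinφ = r sinθ; differentiating, L cosφ·φ̇ = r ω cosθ.
L cosφ = √(L² − r² sin²θ) = 0.17327 m.
|ω_rod| = r ω |cosθ| / √(L² − r² sin²θ) = 0.0609·126.2·0.85081/0.17327 = 37.735 rad/s.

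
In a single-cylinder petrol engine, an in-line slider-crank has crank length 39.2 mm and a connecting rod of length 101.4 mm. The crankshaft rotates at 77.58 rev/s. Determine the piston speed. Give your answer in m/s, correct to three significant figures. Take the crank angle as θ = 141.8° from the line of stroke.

8.12

ω = 2π·77.6 = 487.4 rad/s
For an in-line slider-crank, x = r cosθ + √(L² − r² sin²θ), so v = −rω sinθ·[1 + r cosθ/√(L² − r² sin²θ)].
With r = 0.0392 m, L = 0.1014 m, θ = 141.8°: √(L² − r² sin²θ) = 0.09846 m.
v = −0.0392·487.4·0.61841·[1 + 0.0392·-0.78586/0.09846] = -8.1195 m/s.
|v| = 8.1195 m/s.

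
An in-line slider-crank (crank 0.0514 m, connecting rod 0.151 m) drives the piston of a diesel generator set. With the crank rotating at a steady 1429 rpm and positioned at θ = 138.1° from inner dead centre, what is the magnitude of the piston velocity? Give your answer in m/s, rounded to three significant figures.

ω = 2π·1429/60 = 149.6 rad/s
For an in-line slider-crank, x = r cosθ + √(L² − r² sin²θ), so v = −rω sinθ·[1 + r cosθ/√(L² − r² sin²θ)].
With r = 0.0514 m, L = 0.151 m, θ = 138.1°: √(L² − r² sin²θ) = 0.14705 m.
v = −0.0514·149.6·0.66783·[1 + 0.0514·-0.74431/0.14705] = -3.8003 m/s.
|v| = 3.8003 m/s.

3.80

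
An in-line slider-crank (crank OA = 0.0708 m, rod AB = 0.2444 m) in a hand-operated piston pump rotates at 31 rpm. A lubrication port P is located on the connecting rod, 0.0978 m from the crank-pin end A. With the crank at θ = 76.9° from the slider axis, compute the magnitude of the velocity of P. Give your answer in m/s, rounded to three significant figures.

0.232

ω = 3.246 rad/s.  Crank-pin speed |V_A| = rω = 0.22984 m/s, perpendicular to OA.
Rod angle: sinφ = −(r/L) sinθ ⇒ φ = -16.389°; ω_rod = −rω cosθ/√(L²−r²sin²θ) = -0.22217 rad/s.
V_P = V_A + ω_rod × AP, with AP = 0.0978 m along the rod.
Components: V_Px = −rω sinθ − a·ω_rod·sinφ = -0.22999 m/s;  V_Py = rω cosθ + a·ω_rod·cosφ = +0.031247 m/s.
|V_P| = √(V_Px² + V_Py²) = 0.2321 m/s.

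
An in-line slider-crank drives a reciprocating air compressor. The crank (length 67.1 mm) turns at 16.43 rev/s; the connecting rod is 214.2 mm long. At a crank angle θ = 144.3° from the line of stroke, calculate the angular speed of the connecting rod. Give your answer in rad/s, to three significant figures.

26.7

ω = 103.2 rad/s (converted from 16.43 rev/s).
The rod makes angle φ with the slider axis where L sinφ = r sinθ; differentiating, L cosφ·φ̇ = r ω cosθ.
L cosφ = √(L² − r² sin²θ) = 0.21059 m.
|ω_rod| = r ω |cosθ| / √(L² − r² sin²θ) = 0.0671·103.2·0.81208/0.21059 = 26.712 rad/s.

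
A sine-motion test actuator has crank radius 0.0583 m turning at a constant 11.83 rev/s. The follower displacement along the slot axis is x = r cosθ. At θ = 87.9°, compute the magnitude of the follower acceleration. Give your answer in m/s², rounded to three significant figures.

11.8

ω = 74.33 rad/s (from 11.83 rev/s).
x = r cosθ ⇒ ẍ = −rω² cosθ (ω constant).
|a| = rω²|cosθ| = 0.0583·(74.33)²·|cos 87.9°| = 11.803 m/s².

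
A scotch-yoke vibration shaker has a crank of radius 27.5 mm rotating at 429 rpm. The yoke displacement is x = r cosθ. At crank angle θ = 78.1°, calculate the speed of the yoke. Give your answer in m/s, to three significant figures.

ω = 44.92 rad/s (from 429 rpm).
x = r cosθ ⇒ ẋ = −rω sinθ.
|v| = rω|sinθ| = 0.0275·44.92·|sin 78.1°| = 1.2089 m/s.

1.21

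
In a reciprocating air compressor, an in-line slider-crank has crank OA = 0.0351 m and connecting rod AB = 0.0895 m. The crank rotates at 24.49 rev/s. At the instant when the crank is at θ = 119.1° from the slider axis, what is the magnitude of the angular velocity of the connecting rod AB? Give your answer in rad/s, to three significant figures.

31.2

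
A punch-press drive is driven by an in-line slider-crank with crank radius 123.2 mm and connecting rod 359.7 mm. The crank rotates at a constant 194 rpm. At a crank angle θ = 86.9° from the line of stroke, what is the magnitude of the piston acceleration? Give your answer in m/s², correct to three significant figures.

ω = 2π·194/60 = 20.32 rad/s
x(θ) = r cosθ + √(L² − r² sin²θ); with ω constant, a = ω²·d²x/dθ².
d²x/dθ² = −r cosθ − r²(cos2θ)/√u − r⁴ sin²2θ/(4u^{3/2}),  u = L² − r² sin²θ = 0.11425 m².
Substituting r = 0.1232 m, L = 0.3597 m, θ = 86.9°: d²x/dθ² = +0.037962 m.
a = ω²·d²x/dθ² = (20.32)²·(+0.037962) = +15.668 m/s²;  |a| = 15.668 m/s².

15.7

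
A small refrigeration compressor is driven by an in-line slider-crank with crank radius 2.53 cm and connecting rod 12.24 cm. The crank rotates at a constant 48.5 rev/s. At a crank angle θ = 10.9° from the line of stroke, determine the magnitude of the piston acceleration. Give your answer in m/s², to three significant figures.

2760

ω = 2π·48.5 = 304.7 rad/s
x(θ) = r cosθ + √(L² − r² sin²θ); with ω constant, a = ω²·d²x/dθ².
d²x/dθ² = −r cosθ − r²(cos2θ)/√u − r⁴ sin²2θ/(4u^{3/2}),  u = L² − r² sin²θ = 0.0149589 m².
Substituting r = 0.0253 m, L = 0.1224 m, θ = 10.9°: d²x/dθ² = -0.029711 m.
a = ω²·d²x/dθ² = (304.7)²·(-0.029711) = -2759 m/s²;  |a| = 2759 m/s².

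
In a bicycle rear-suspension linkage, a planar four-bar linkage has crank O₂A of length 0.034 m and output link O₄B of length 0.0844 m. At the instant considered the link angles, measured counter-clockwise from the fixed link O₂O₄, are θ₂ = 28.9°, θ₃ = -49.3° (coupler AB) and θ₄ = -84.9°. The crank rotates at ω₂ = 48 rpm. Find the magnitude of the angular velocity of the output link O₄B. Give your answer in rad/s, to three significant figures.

ω₂ = 5.027 rad/s (from 48 rpm).
Differentiating the loop-closure r₂e^{iθ₂}+r₃e^{iθ₃}=r₁+r₄e^{iθ₄} gives r₂ω₂e^{iθ₂}+r₃ω₃e^{iθ₃}=r₄ω₄e^{iθ₄}.
Eliminating the other unknown: ω₄ = r₂ω₂ sin(θ₂−θ₃) / [r₄ sin(θ₄−θ₃)].
Numerator sine = +0.97887; denominator sine = -0.58212.
Result = 0.034·5.027·(+0.97887) / (0.0844·(-0.58212)) = -3.405 rad/s; magnitude 3.405 rad/s.

3.40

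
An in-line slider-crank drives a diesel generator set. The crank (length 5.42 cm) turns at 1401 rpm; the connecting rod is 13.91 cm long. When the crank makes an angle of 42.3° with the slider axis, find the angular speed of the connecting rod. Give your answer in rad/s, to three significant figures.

ω = 146.7 rad/s (converted from 1401 rpm).
The rod makes angle φ with the slider axis where L sinφ = r sinθ; differentiating, L cosφ·φ̇ = r ω cosθ.
L cosφ = √(L² − r² sin²θ) = 0.13423 m.
|ω_rod| = r ω |cosθ| / √(L² − r² sin²θ) = 0.0542·146.7·0.73963/0.13423 = 43.815 rad/s.

43.8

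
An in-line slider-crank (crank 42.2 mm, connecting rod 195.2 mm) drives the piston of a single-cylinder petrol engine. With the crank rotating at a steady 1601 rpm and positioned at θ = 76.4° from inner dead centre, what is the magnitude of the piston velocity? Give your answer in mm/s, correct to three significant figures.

ω = 2π·1601/60 = 167.7 rad/s
For an in-line slider-crank, x = r cosθ + √(L² − r² sin²θ), so v = −rω sinθ·[1 + r cosθ/√(L² − r² sin²θ)].
With r = 0.0422 m, L = 0.1952 m, θ = 76.4°: √(L² − r² sin²θ) = 0.19084 m.
v = −0.0422·167.7·0.97196·[1 + 0.0422·0.23514/0.19084] = -7.2343 m/s.
|v| = 7.2343 m/s = 7234.3 mm/s.

7230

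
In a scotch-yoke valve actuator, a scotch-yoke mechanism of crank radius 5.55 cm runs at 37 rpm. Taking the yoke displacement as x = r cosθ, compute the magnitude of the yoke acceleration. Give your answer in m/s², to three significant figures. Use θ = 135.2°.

0.591

ω = 3.875 rad/s (from 37 rpm).
x = r cosθ ⇒ ẍ = −rω² cosθ (ω constant).
|a| = rω²|cosθ| = 0.0555·(3.875)²·|cos 135.2°| = 0.59122 m/s².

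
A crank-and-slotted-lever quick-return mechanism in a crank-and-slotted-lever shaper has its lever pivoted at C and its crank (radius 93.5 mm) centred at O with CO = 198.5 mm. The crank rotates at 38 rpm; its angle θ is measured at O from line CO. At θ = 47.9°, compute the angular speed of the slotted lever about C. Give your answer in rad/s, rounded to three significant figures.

1.15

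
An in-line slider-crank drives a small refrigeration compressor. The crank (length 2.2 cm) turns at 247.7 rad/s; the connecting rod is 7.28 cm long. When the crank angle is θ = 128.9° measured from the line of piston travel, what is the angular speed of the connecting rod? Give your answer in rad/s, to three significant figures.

48.4

ω = 247.7 rad/s
The rod makes angle φ with the slider axis where L sinφ = r sinθ; differentiating, L cosφ·φ̇ = r ω cosθ.
L cosφ = √(L² − r² sin²θ) = 0.070758 m.
|ω_rod| = r ω |cosθ| / √(L² − r² sin²θ) = 0.022·247.7·0.62796/0.070758 = 48.362 rad/s.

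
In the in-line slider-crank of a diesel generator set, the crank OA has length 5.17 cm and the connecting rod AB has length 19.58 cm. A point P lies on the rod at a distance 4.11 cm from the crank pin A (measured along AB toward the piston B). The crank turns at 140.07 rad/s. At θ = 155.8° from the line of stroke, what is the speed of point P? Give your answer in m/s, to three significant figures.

ω = 140.1 rad/s.  Crank-pin speed |V_A| = rω = 7.2416 m/s, perpendicular to OA.
Rod angle: sinφ = −(r/L) sinθ ⇒ φ = -6.214°; ω_rod = −rω cosθ/√(L²−r²sin²θ) = +33.934 rad/s.
V_P = V_A + ω_rod × AP, with AP = 0.0411 m along the rod.
Components: V_Px = −rω sinθ − a·ω_rod·sinφ = -2.8175 m/s;  V_Py = rω cosθ + a·ω_rod·cosφ = -5.2187 m/s.
|V_P| = √(V_Px² + V_Py²) = 5.9307 m/s.

5.93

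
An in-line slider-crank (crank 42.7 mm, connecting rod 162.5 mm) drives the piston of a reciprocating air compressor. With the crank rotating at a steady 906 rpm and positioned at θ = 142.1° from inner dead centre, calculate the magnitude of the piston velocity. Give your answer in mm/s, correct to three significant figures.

1970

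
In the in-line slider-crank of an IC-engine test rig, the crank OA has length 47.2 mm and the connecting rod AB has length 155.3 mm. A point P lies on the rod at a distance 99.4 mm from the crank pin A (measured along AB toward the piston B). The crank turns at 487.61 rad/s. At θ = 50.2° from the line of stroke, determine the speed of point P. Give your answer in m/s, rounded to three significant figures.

20.6

ω = 487.6 rad/s.  Crank-pin speed |V_A| = rω = 23.015 m/s, perpendicular to OA.
Rod angle: sinφ = −(r/L) sinθ ⇒ φ = -13.503°; ω_rod = −rω cosθ/√(L²−r²sin²θ) = -97.56 rad/s.
V_P = V_A + ω_rod × AP, with AP = 0.0994 m along the rod.
Components: V_Px = −rω sinθ − a·ω_rod·sinφ = -19.947 m/s;  V_Py = rω cosθ + a·ω_rod·cosφ = +5.3029 m/s.
|V_P| = √(V_Px² + V_Py²) = 20.639 m/s.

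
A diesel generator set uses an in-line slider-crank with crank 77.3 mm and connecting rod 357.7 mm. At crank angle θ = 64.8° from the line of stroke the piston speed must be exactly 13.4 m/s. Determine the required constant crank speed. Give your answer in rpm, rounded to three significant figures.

1670

For an in-line slider-crank, |v_piston| = rω|sinθ|·[1 + r cosθ/√(L² − r² sin²θ)].
With r = 0.0773 m, L = 0.3577 m, θ = 64.8°: the bracketed kinematic factor |dx/dθ| = 0.076505 m.
ω = v/|dx/dθ| = 13.4/0.076505 = 175.15 rad/s.
N = 60ω/(2π) = 1672.6 rpm.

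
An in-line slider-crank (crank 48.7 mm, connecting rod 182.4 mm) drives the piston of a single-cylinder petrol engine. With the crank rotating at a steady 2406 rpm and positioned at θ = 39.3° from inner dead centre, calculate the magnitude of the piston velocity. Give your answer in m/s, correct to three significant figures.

9.40

ω = 2π·2406/60 = 252 rad/s
For an in-line slider-crank, x = r cosθ + √(L² − r² sin²θ), so v = −rω sinθ·[1 + r cosθ/√(L² − r² sin²θ)].
With r = 0.0487 m, L = 0.1824 m, θ = 39.3°: √(L² − r² sin²θ) = 0.17977 m.
v = −0.0487·252·0.63338·[1 + 0.0487·0.77384/0.17977] = -9.4009 m/s.
|v| = 9.4009 m/s.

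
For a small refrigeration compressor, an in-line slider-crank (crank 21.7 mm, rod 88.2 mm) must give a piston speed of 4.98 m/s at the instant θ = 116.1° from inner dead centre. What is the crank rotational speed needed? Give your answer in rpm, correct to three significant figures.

For an in-line slider-crank, |v_piston| = rω|sinθ|·[1 + r cosθ/√(L² − r² sin²θ)].
With r = 0.0217 m, L = 0.0882 m, θ = 116.1°: the bracketed kinematic factor |dx/dθ| = 0.017324 m.
ω = v/|dx/dθ| = 4.98/0.017324 = 287.45 rad/s.
N = 60ω/(2π) = 2745 rpm.

2740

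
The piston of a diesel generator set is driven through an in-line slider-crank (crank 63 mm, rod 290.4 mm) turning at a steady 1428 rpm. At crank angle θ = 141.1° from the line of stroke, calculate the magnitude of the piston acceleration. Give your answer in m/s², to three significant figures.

ω = 2π·1428/60 = 149.5 rad/s
x(θ) = r cosθ + √(L² − r² sin²θ); with ω constant, a = ω²·d²x/dθ².
d²x/dθ² = −r cosθ − r²(cos2θ)/√u − r⁴ sin²2θ/(4u^{3/2}),  u = L² − r² sin²θ = 0.082767 m².
Substituting r = 0.063 m, L = 0.2904 m, θ = 141.1°: d²x/dθ² = +0.045956 m.
a = ω²·d²x/dθ² = (149.5)²·(+0.045956) = +1027.7 m/s²;  |a| = 1027.7 m/s².

1030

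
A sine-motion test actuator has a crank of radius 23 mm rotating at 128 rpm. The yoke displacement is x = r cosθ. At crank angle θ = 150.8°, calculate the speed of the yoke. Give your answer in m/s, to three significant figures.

0.150

ω = 13.4 rad/s (from 128 rpm).
x = r cosθ ⇒ ẋ = −rω sinθ.
|v| = rω|sinθ| = 0.023·13.4·|sin 150.8°| = 0.1504 m/s.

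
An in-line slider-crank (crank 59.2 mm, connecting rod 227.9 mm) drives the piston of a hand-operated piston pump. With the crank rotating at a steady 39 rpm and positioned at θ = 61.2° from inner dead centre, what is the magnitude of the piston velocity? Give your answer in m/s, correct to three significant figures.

0.239

ω = 2π·39/60 = 4.084 rad/s
For an in-line slider-crank, x = r cosθ + √(L² − r² sin²θ), so v = −rω sinθ·[1 + r cosθ/√(L² − r² sin²θ)].
With r = 0.0592 m, L = 0.2279 m, θ = 61.2°: √(L² − r² sin²θ) = 0.22192 m.
v = −0.0592·4.084·0.87631·[1 + 0.0592·0.48175/0.22192] = -0.2391 m/s.
|v| = 0.2391 m/s.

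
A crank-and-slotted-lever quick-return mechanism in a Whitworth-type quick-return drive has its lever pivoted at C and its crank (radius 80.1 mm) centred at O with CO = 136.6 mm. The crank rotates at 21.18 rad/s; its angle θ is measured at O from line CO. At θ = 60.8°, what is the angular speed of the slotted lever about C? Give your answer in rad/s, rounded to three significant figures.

6.96

ω = 21.18 rad/s
Crank pin A relative to C: A = (d + r cosθ, r sinθ); lever angle φ = atan2(r sinθ, d + r cosθ).
Differentiating tanφ: φ̇ = rω(d cosθ + r)/(d² + r² + 2dr cosθ).
d² + r² + 2dr cosθ = |CA|² = 0.0357516 m²;  d cosθ + r = +0.14674 m.
|ω_lever| = |0.0801·21.18·+0.14674| / 0.0357516 = 6.9633 rad/s.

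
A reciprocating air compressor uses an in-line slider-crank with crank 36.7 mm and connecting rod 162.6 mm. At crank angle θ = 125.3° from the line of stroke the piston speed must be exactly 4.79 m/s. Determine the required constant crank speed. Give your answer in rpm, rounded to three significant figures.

For an in-line slider-crank, |v_piston| = rω|sinθ|·[1 + r cosθ/√(L² − r² sin²θ)].
With r = 0.0367 m, L = 0.1626 m, θ = 125.3°: the bracketed kinematic factor |dx/dθ| = 0.025978 m.
ω = v/|dx/dθ| = 4.79/0.025978 = 184.39 rad/s.
N = 60ω/(2π) = 1760.8 rpm.

1760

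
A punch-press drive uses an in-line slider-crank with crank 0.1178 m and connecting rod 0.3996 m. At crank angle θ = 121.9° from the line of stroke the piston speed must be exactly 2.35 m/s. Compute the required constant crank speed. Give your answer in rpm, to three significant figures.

267

For an in-line slider-crank, |v_piston| = rω|sinθ|·[1 + r cosθ/√(L² − r² sin²θ)].
With r = 0.1178 m, L = 0.3996 m, θ = 121.9°: the bracketed kinematic factor |dx/dθ| = 0.083917 m.
ω = v/|dx/dθ| = 2.35/0.083917 = 28.004 rad/s.
N = 60ω/(2π) = 267.42 rpm.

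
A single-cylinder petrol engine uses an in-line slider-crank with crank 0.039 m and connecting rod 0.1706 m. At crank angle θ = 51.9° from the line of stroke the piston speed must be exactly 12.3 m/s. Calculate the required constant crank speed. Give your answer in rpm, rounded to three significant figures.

3350

For an in-line slider-crank, |v_piston| = rω|sinθ|·[1 + r cosθ/√(L² − r² sin²θ)].
With r = 0.039 m, L = 0.1706 m, θ = 51.9°: the bracketed kinematic factor |dx/dθ| = 0.035091 m.
ω = v/|dx/dθ| = 12.3/0.035091 = 350.51 rad/s.
N = 60ω/(2π) = 3347.2 rpm.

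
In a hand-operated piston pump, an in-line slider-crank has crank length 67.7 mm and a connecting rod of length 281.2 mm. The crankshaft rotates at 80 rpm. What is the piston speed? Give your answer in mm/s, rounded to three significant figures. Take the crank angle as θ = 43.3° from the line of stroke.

ω = 2π·80/60 = 8.378 rad/s
For an in-line slider-crank, x = r cosθ + √(L² − r² sin²θ), so v = −rω sinθ·[1 + r cosθ/√(L² − r² sin²θ)].
With r = 0.0677 m, L = 0.2812 m, θ = 43.3°: √(L² − r² sin²θ) = 0.27734 m.
v = −0.0677·8.378·0.68582·[1 + 0.0677·0.72777/0.27734] = -0.45807 m/s.
|v| = 0.45807 m/s = 458.07 mm/s.

458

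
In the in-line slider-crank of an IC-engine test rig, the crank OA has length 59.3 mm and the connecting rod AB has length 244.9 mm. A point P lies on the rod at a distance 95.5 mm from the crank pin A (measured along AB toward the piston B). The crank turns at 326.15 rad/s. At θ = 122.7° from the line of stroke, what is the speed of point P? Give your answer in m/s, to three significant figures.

16.7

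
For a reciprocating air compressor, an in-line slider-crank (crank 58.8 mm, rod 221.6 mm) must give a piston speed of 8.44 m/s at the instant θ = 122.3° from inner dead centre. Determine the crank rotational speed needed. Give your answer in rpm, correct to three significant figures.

1900

For an in-line slider-crank, |v_piston| = rω|sinθ|·[1 + r cosθ/√(L² − r² sin²θ)].
With r = 0.0588 m, L = 0.2216 m, θ = 122.3°: the bracketed kinematic factor |dx/dθ| = 0.04247 m.
ω = v/|dx/dθ| = 8.44/0.04247 = 198.73 rad/s.
N = 60ω/(2π) = 1897.7 rpm.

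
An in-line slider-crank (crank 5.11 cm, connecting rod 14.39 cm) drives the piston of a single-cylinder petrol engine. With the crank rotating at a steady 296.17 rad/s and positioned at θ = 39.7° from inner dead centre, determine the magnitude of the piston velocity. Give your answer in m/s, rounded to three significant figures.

ω = 296.2 rad/s
For an in-line slider-crank, x = r cosθ + √(L² − r² sin²θ), so v = −rω sinθ·[1 + r cosθ/√(L² − r² sin²θ)].
With r = 0.0511 m, L = 0.1439 m, θ = 39.7°: √(L² − r² sin²θ) = 0.14015 m.
v = −0.0511·296.2·0.63877·[1 + 0.0511·0.76940/0.14015] = -12.379 m/s.
|v| = 12.379 m/s.

12.4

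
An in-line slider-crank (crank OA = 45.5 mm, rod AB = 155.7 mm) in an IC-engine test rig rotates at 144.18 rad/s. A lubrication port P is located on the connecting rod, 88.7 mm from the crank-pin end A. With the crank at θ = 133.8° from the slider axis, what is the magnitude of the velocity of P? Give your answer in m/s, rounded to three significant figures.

4.61

ω = 144.2 rad/s.  Crank-pin speed |V_A| = rω = 6.5602 m/s, perpendicular to OA.
Rod angle: sinφ = −(r/L) sinθ ⇒ φ = -12.176°; ω_rod = −rω cosθ/√(L²−r²sin²θ) = +29.834 rad/s.
V_P = V_A + ω_rod × AP, with AP = 0.0887 m along the rod.
Components: V_Px = −rω sinθ − a·ω_rod·sinφ = -4.1767 m/s;  V_Py = rω cosθ + a·ω_rod·cosφ = -1.9539 m/s.
|V_P| = √(V_Px² + V_Py²) = 4.6112 m/s.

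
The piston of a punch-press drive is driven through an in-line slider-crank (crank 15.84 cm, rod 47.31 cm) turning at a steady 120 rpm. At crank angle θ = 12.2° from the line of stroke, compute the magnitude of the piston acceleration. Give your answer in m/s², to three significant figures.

ω = 2π·120/60 = 12.57 rad/s
x(θ) = r cosθ + √(L² − r² sin²θ); with ω constant, a = ω²·d²x/dθ².
d²x/dθ² = −r cosθ − r²(cos2θ)/√u − r⁴ sin²2θ/(4u^{3/2}),  u = L² − r² sin²θ = 0.222703 m².
Substituting r = 0.1584 m, L = 0.4731 m, θ = 12.2°: d²x/dθ² = -0.2035 m.
a = ω²·d²x/dθ² = (12.57)²·(-0.2035) = -32.135 m/s²;  |a| = 32.135 m/s².

32.1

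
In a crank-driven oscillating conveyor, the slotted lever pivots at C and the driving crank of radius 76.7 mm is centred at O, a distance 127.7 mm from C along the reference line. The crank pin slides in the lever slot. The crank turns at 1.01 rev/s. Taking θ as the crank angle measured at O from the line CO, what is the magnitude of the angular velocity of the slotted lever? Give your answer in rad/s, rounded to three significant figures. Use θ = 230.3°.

ω = 6.346 rad/s (from 1.01 rev/s).
Crank pin A relative to C: A = (d + r cosθ, r sinθ); lever angle φ = atan2(r sinθ, d + r cosθ).
Differentiating tanφ: φ̇ = rω(d cosθ + r)/(d² + r² + 2dr cosθ).
d² + r² + 2dr cosθ = |CA|² = 0.00967724 m²;  d cosθ + r = -0.0048707 m.
|ω_lever| = |0.0767·6.346·-0.0048707| / 0.00967724 = 0.24498 rad/s.

0.245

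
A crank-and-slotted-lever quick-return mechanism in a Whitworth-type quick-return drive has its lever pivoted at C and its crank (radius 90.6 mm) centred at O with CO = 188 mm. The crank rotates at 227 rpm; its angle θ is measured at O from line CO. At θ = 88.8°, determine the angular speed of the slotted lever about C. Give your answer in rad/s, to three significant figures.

4.60

ω = 23.77 rad/s (from 227 rpm).
Crank pin A relative to C: A = (d + r cosθ, r sinθ); lever angle φ = atan2(r sinθ, d + r cosθ).
Differentiating tanφ: φ̇ = rω(d cosθ + r)/(d² + r² + 2dr cosθ).
d² + r² + 2dr cosθ = |CA|² = 0.0442658 m²;  d cosθ + r = +0.094537 m.
|ω_lever| = |0.0906·23.77·+0.094537| / 0.0442658 = 4.5996 rad/s.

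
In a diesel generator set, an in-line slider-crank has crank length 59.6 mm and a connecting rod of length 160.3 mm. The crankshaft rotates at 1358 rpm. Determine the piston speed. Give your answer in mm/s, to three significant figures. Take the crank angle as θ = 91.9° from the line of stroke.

ω = 2π·1358/60 = 142.2 rad/s
For an in-line slider-crank, x = r cosθ + √(L² − r² sin²θ), so v = −rω sinθ·[1 + r cosθ/√(L² − r² sin²θ)].
With r = 0.0596 m, L = 0.1603 m, θ = 91.9°: √(L² − r² sin²θ) = 0.14882 m.
v = −0.0596·142.2·0.99945·[1 + 0.0596·-0.03316/0.14882] = -8.3585 m/s.
|v| = 8.3585 m/s = 8358.5 mm/s.

8360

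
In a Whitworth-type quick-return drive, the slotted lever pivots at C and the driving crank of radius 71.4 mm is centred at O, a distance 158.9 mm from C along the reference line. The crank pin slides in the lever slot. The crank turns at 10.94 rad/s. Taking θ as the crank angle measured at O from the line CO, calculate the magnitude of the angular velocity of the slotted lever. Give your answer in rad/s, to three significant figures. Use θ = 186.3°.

ω = 10.94 rad/s
Crank pin A relative to C: A = (d + r cosθ, r sinθ); lever angle φ = atan2(r sinθ, d + r cosθ).
Differentiating tanφ: φ̇ = rω(d cosθ + r)/(d² + r² + 2dr cosθ).
d² + r² + 2dr cosθ = |CA|² = 0.00779328 m²;  d cosθ + r = -0.08654 m.
|ω_lever| = |0.0714·10.94·-0.08654| / 0.00779328 = 8.6739 rad/s.

8.67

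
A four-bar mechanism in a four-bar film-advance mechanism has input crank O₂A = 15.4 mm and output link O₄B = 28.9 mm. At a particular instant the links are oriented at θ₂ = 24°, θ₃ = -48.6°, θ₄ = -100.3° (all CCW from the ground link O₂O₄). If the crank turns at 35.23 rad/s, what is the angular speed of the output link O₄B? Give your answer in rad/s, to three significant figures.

22.8

ω₂ = 35.23 rad/s
Differentiating the loop-closure r₂e^{iθ₂}+r₃e^{iθ₃}=r₁+r₄e^{iθ₄} gives r₂ω₂e^{iθ₂}+r₃ω₃e^{iθ₃}=r₄ω₄e^{iθ₄}.
Eliminating the other unknown: ω₄ = r₂ω₂ sin(θ₂−θ₃) / [r₄ sin(θ₄−θ₃)].
Numerator sine = +0.95424; denominator sine = -0.78478.
Result = 0.0154·35.23·(+0.95424) / (0.0289·(-0.78478)) = -22.827 rad/s; magnitude 22.827 rad/s.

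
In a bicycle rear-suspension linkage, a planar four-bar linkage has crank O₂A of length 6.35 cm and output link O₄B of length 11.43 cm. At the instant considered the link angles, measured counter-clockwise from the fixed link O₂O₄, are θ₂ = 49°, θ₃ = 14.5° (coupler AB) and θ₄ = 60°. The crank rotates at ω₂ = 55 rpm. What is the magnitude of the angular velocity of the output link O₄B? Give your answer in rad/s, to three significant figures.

2.54

ω₂ = 5.76 rad/s (from 55 rpm).
Differentiating the loop-closure r₂e^{iθ₂}+r₃e^{iθ₃}=r₁+r₄e^{iθ₄} gives r₂ω₂e^{iθ₂}+r₃ω₃e^{iθ₃}=r₄ω₄e^{iθ₄}.
Eliminating the other unknown: ω₄ = r₂ω₂ sin(θ₂−θ₃) / [r₄ sin(θ₄−θ₃)].
Numerator sine = +0.56641; denominator sine = +0.71325.
Result = 0.0635·5.76·(+0.56641) / (0.1143·(+0.71325)) = +2.541 rad/s; magnitude 2.541 rad/s.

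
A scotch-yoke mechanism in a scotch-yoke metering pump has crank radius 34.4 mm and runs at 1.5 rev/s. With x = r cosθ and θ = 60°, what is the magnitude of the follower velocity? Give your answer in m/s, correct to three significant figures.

0.281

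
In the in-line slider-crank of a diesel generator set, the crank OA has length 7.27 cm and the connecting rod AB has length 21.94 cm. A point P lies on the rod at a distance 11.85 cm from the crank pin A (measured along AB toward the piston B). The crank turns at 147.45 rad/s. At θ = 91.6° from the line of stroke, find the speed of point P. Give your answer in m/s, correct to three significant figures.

ω = 147.4 rad/s.  Crank-pin speed |V_A| = rω = 10.72 m/s, perpendicular to OA.
Rod angle: sinφ = −(r/L) sinθ ⇒ φ = -19.343°; ω_rod = −rω cosθ/√(L²−r²sin²θ) = +1.4458 rad/s.
V_P = V_A + ω_rod × AP, with AP = 0.1185 m along the rod.
Components: V_Px = −rω sinθ − a·ω_rod·sinφ = -10.659 m/s;  V_Py = rω cosθ + a·ω_rod·cosφ = -0.13765 m/s.
|V_P| = √(V_Px² + V_Py²) = 10.66 m/s.

10.7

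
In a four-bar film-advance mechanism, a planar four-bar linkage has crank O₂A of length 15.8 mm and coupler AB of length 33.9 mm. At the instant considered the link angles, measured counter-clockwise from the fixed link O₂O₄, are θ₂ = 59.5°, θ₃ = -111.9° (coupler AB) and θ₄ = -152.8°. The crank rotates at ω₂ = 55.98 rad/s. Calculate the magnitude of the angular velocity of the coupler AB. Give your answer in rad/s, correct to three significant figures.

ω₂ = 55.98 rad/s
Differentiating the loop-closure r₂e^{iθ₂}+r₃e^{iθ₃}=r₁+r₄e^{iθ₄} gives r₂ω₂e^{iθ₂}+r₃ω₃e^{iθ₃}=r₄ω₄e^{iθ₄}.
Eliminating the other unknown: ω₃ = r₂ω₂ sin(θ₄−θ₂) / [r₃ sin(θ₃−θ₄)].
Numerator sine = +0.53435; denominator sine = +0.65474.
Result = 0.0158·55.98·(+0.53435) / (0.0339·(+0.65474)) = +21.294 rad/s; magnitude 21.294 rad/s.

21.3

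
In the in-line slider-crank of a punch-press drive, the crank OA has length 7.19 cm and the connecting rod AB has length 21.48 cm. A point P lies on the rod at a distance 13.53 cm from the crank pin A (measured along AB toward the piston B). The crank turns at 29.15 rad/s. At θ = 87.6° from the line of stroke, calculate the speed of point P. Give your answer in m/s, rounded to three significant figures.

2.11

ω = 29.15 rad/s.  Crank-pin speed |V_A| = rω = 2.0959 m/s, perpendicular to OA.
Rod angle: sinφ = −(r/L) sinθ ⇒ φ = -19.538°; ω_rod = −rω cosθ/√(L²−r²sin²θ) = -0.43356 rad/s.
V_P = V_A + ω_rod × AP, with AP = 0.1353 m along the rod.
Components: V_Px = −rω sinθ − a·ω_rod·sinφ = -2.1137 m/s;  V_Py = rω cosθ + a·ω_rod·cosφ = +0.032483 m/s.
|V_P| = √(V_Px² + V_Py²) = 2.1139 m/s.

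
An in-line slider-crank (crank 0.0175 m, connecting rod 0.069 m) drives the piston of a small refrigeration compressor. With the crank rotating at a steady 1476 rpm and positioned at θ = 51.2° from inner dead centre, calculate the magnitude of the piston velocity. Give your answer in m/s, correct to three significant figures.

ω = 2π·1476/60 = 154.6 rad/s
For an in-line slider-crank, x = r cosθ + √(L² − r² sin²θ), so v = −rω sinθ·[1 + r cosθ/√(L² − r² sin²θ)].
With r = 0.0175 m, L = 0.069 m, θ = 51.2°: √(L² − r² sin²θ) = 0.067639 m.
v = −0.0175·154.6·0.77934·[1 + 0.0175·0.62660/0.067639] = -2.4498 m/s.
|v| = 2.4498 m/s.

2.45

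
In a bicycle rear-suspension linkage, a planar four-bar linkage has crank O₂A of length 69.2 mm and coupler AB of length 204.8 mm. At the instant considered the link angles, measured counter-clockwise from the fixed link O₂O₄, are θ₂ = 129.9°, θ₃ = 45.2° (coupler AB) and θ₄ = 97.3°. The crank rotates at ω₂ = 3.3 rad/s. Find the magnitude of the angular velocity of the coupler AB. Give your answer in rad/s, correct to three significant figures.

0.761

ω₂ = 3.3 rad/s
Differentiating the loop-closure r₂e^{iθ₂}+r₃e^{iθ₃}=r₁+r₄e^{iθ₄} gives r₂ω₂e^{iθ₂}+r₃ω₃e^{iθ₃}=r₄ω₄e^{iθ₄}.
Eliminating the other unknown: ω₃ = r₂ω₂ sin(θ₄−θ₂) / [r₃ sin(θ₃−θ₄)].
Numerator sine = -0.53877; denominator sine = -0.78908.
Result = 0.0692·3.3·(-0.53877) / (0.2048·(-0.78908)) = +0.76133 rad/s; magnitude 0.76133 rad/s.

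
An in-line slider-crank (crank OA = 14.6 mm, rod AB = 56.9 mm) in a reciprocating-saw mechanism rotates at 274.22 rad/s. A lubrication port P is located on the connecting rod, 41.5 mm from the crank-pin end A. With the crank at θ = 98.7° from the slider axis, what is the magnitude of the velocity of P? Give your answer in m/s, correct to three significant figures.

3.85

ω = 274.2 rad/s.  Crank-pin speed |V_A| = rω = 4.0036 m/s, perpendicular to OA.
Rod angle: sinφ = −(r/L) sinθ ⇒ φ = -14.693°; ω_rod = −rω cosθ/√(L²−r²sin²θ) = +11.003 rad/s.
V_P = V_A + ω_rod × AP, with AP = 0.0415 m along the rod.
Components: V_Px = −rω sinθ − a·ω_rod·sinφ = -3.8417 m/s;  V_Py = rω cosθ + a·ω_rod·cosφ = -0.1639 m/s.
|V_P| = √(V_Px² + V_Py²) = 3.8452 m/s.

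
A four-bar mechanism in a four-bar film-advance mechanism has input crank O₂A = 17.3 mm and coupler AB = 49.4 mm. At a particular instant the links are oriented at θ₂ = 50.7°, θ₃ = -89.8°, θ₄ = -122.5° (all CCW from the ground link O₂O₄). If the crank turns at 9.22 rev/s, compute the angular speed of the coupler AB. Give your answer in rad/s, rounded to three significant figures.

4.45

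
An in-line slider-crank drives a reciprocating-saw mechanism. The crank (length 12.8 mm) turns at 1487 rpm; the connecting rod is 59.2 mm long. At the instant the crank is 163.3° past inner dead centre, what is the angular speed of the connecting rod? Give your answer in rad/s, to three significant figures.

ω = 155.7 rad/s (converted from 1487 rpm).
The rod makes angle φ with the slider axis where L sinφ = r sinθ; differentiating, L cosφ·φ̇ = r ω cosθ.
L cosφ = √(L² − r² sin²θ) = 0.059086 m.
|ω_rod| = r ω |cosθ| / √(L² − r² sin²θ) = 0.0128·155.7·0.95782/0.059086 = 32.311 rad/s.

32.3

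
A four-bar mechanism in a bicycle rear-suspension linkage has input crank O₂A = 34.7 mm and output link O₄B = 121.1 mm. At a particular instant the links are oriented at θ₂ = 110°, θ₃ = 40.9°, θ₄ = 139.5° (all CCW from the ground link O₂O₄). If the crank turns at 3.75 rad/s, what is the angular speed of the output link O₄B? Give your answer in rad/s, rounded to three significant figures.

1.02

ω₂ = 3.75 rad/s
Differentiating the loop-closure r₂e^{iθ₂}+r₃e^{iθ₃}=r₁+r₄e^{iθ₄} gives r₂ω₂e^{iθ₂}+r₃ω₃e^{iθ₃}=r₄ω₄e^{iθ₄}.
Eliminating the other unknown: ω₄ = r₂ω₂ sin(θ₂−θ₃) / [r₄ sin(θ₄−θ₃)].
Numerator sine = +0.93420; denominator sine = +0.98876.
Result = 0.0347·3.75·(+0.93420) / (0.1211·(+0.98876)) = +1.0152 rad/s; magnitude 1.0152 rad/s.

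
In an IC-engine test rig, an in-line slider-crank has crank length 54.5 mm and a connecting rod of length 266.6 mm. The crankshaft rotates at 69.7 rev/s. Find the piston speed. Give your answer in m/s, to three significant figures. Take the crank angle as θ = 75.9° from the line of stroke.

ω = 2π·69.7 = 437.9 rad/s
For an in-line slider-crank, x = r cosθ + √(L² − r² sin²θ), so v = −rω sinθ·[1 + r cosθ/√(L² − r² sin²θ)].
With r = 0.0545 m, L = 0.2666 m, θ = 75.9°: √(L² − r² sin²θ) = 0.26131 m.
v = −0.0545·437.9·0.96987·[1 + 0.0545·0.24362/0.26131] = -24.325 m/s.
|v| = 24.325 m/s.

24.3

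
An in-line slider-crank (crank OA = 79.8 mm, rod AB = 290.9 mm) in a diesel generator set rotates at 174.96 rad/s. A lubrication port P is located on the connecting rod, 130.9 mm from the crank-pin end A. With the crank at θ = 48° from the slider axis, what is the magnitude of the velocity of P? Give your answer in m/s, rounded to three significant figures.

12.4

ω = 175 rad/s.  Crank-pin speed |V_A| = rω = 13.962 m/s, perpendicular to OA.
Rod angle: sinφ = −(r/L) sinθ ⇒ φ = -11.763°; ω_rod = −rω cosθ/√(L²−r²sin²θ) = -32.804 rad/s.
V_P = V_A + ω_rod × AP, with AP = 0.1309 m along the rod.
Components: V_Px = −rω sinθ − a·ω_rod·sinφ = -11.251 m/s;  V_Py = rω cosθ + a·ω_rod·cosφ = +5.1384 m/s.
|V_P| = √(V_Px² + V_Py²) = 12.369 m/s.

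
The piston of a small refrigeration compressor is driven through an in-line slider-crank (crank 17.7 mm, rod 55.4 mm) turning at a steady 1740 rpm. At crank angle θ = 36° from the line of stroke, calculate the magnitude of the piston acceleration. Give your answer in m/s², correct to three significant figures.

539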